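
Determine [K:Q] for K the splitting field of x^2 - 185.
[K:Q] = 2

The polynomial x^2 - 185 is irreducible over Q since 185 is not a perfect square. Its splitting field is Q(sqrt(185)), which has degree 2 over Q.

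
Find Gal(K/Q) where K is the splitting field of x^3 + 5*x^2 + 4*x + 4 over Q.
Gal(K/Q) = S_3 (symmetric group of order 6)

Compute the discriminant of x^3 + (5)*x^2 + (4)*x + (4): Δ = -848. Since Δ is not a rational square, the Galois group is not contained in A_3; it must be the full S_3 (irreducibility of the cubic rules out anything smaller).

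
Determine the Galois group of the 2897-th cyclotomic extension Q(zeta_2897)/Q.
|Gal(Q(zeta_2897)/Q)| = phi(2897) = 2896; group ≅ (Z/2897Z)^* ≅ Z/2896Z

The n-th cyclotomic polynomial Φ_2897(x) is the minimal polynomial of zeta_2897 over Q and has degree phi(2897) = 2896. So Q(zeta_2897) is a degree-2896 Galois extension with Galois group (Z/2897Z)^*. (Z/2897Z)^* is cyclic since 2897 is an odd prime power (or 4). Hence Gal(Q(zeta_2897)/Q) ≅ Z/2896Z.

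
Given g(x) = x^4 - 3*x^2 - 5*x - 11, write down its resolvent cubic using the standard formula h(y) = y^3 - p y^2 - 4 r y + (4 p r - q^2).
h(y) = y^3 + 3*y^2 + 44*y + 107

Identify coefficients: p = -3, q = -5, r = -11.
Plug into h(y) = y^3 - p y^2 - 4 r y + (4 p r - q^2):
  h(y) = y^3 - (-3) y^2 - 4*(-11) y + (4*(-3)*(-11) - (-5)^2)
       = y^3 + (3) y^2 + (44) y + (107).
Simplifying: h(y) = y^3 + 3*y^2 + 44*y + 107.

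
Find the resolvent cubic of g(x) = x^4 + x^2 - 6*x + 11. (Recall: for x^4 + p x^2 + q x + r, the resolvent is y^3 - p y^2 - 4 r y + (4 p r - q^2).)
h(y) = y^3 - y^2 - 44*y + 8

Identify coefficients: p = 1, q = -6, r = 11.
Plug into h(y) = y^3 - p y^2 - 4 r y + (4 p r - q^2):
  h(y) = y^3 - (1) y^2 - 4*(11) y + (4*(1)*(11) - (-6)^2)
       = y^3 + (-1) y^2 + (-44) y + (8).
Simplifying: h(y) = y^3 - y^2 - 44*y + 8.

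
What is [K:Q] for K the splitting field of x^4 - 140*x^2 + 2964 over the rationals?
[K:Q] = 4

f factors as (x^2 - 114)(x^2 - 26); the splitting field is K = Q(sqrt(114), sqrt(26)). Since 114, 26, and 2964 are all non-squares in Q, the three subfields Q(sqrt(114)), Q(sqrt(26)), Q(sqrt(2964)) are distinct degree-2 extensions, so [K:Q] = 4 (Klein four Galois group).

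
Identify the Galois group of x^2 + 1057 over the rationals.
Gal(K/Q) = Z/2Z (cyclic of order 2)

x^2 + 1057 is irreducible over Q since -1057 is not a rational square. The splitting field Q(sqrt(-1057)) has degree 2 over Q, and its unique nontrivial automorphism is sqrt(-1057) ↦ -sqrt(-1057). Hence Gal(Q(sqrt(-1057))/Q) = Z/2Z.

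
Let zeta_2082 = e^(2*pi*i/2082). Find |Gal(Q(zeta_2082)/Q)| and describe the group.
|Gal(Q(zeta_2082)/Q)| = phi(2082) = 692; group ≅ (Z/2082Z)^* ≅ Z/2Z × Z/346Z

The n-th cyclotomic polynomial Φ_2082(x) is the minimal polynomial of zeta_2082 over Q and has degree phi(2082) = 692. So Q(zeta_2082) is a degree-692 Galois extension with Galois group (Z/2082Z)^*. By CRT, (Z/2082Z)^* ≅ (Z/2Z)^* × (Z/3Z)^* × (Z/347Z)^*. Each prime-power unit group is (Z/2Z)^* ≅ trivial group (order 1); (Z/3Z)^* ≅ Z/2Z; (Z/347Z)^* ≅ Z/346Z. Hence Gal(Q(zeta_2082)/Q) ≅ Z/2Z × Z/346Z.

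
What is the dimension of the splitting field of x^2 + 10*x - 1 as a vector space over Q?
[K:Q] = 2

The discriminant of x^2 + (10)*x + (-1) is b^2 - 4c = 100 - (-4) = 104. Since 104 is not a perfect square in Q, the polynomial is irreducible over Q. Its two roots generate a degree-2 extension, so [K:Q] = 2.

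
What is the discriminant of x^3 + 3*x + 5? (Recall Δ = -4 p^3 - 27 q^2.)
Δ = -783

For a depressed cubic x^3 + p x + q the discriminant is Δ = -4 p^3 - 27 q^2 = -4*(3)^3 - 27*(5)^2 = -108 - 675 = -783.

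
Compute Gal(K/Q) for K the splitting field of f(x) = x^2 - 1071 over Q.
Gal(K/Q) = Z/2Z (cyclic of order 2)

x^2 - 1071 is irreducible over Q since 1071 is not a rational square. The splitting field Q(sqrt(1071)) has degree 2 over Q, and its unique nontrivial automorphism is sqrt(1071) ↦ -sqrt(1071). Hence Gal(Q(sqrt(1071))/Q) = Z/2Z.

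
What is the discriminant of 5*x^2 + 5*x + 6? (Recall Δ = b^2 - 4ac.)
Δ = -95

For a quadratic a x^2 + b x + c the discriminant is Δ = b^2 - 4ac = (5)^2 - 4*(5)*(6) = 25 - (120) = -95.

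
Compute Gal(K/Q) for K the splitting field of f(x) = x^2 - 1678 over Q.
Gal(K/Q) = Z/2Z (cyclic of order 2)

x^2 - 1678 is irreducible over Q since 1678 is not a rational square. The splitting field Q(sqrt(1678)) has degree 2 over Q, and its unique nontrivial automorphism is sqrt(1678) ↦ -sqrt(1678). Hence Gal(Q(sqrt(1678))/Q) = Z/2Z.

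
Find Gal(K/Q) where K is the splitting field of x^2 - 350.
Gal(K/Q) = Z/2Z (cyclic of order 2)

x^2 - 350 is irreducible over Q since 350 is not a rational square. The splitting field Q(sqrt(350)) has degree 2 over Q, and its unique nontrivial automorphism is sqrt(350) ↦ -sqrt(350). Hence Gal(Q(sqrt(350))/Q) = Z/2Z.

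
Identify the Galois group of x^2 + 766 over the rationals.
Gal(K/Q) = Z/2Z (cyclic of order 2)

x^2 + 766 is irreducible over Q since -766 is not a rational square. The splitting field Q(sqrt(-766)) has degree 2 over Q, and its unique nontrivial automorphism is sqrt(-766) ↦ -sqrt(-766). Hence Gal(Q(sqrt(-766))/Q) = Z/2Z.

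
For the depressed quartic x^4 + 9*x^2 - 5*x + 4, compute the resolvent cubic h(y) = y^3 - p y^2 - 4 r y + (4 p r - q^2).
h(y) = y^3 - 9*y^2 - 16*y + 119

Identify coefficients: p = 9, q = -5, r = 4.
Plug into h(y) = y^3 - p y^2 - 4 r y + (4 p r - q^2):
  h(y) = y^3 - (9) y^2 - 4*(4) y + (4*(9)*(4) - (-5)^2)
       = y^3 + (-9) y^2 + (-16) y + (119).
Simplifying: h(y) = y^3 - 9*y^2 - 16*y + 119.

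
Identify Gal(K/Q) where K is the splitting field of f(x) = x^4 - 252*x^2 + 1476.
Gal(K/Q) = V_4 (Klein four-group, Z/2Z × Z/2Z)

f factors as (x^2 - 246)(x^2 - 6), so the splitting field is K = Q(sqrt(246), sqrt(6)). The elements 246, 6, 1476 are all non-squares in Q, so sqrt(246) and sqrt(6) generate independent quadratic extensions. Thus [K:Q] = 4 and Gal(K/Q) is generated by the two order-2 automorphisms sqrt(246) ↦ -sqrt(246) and sqrt(6) ↦ -sqrt(6), giving V_4.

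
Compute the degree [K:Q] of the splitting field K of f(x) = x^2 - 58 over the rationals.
[K:Q] = 2

The polynomial x^2 - 58 is irreducible over Q since 58 is not a perfect square. Its splitting field is Q(sqrt(58)), which has degree 2 over Q.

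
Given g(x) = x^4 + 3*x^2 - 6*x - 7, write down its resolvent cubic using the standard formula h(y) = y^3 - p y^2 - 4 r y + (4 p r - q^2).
h(y) = y^3 - 3*y^2 + 28*y - 120

Identify coefficients: p = 3, q = -6, r = -7.
Plug into h(y) = y^3 - p y^2 - 4 r y + (4 p r - q^2):
  h(y) = y^3 - (3) y^2 - 4*(-7) y + (4*(3)*(-7) - (-6)^2)
       = y^3 + (-3) y^2 + (28) y + (-120).
Simplifying: h(y) = y^3 - 3*y^2 + 28*y - 120.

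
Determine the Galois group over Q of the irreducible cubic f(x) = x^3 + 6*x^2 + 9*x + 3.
Gal(K/Q) = A_3 (cyclic of order 3)

Compute the discriminant of x^3 + (6)*x^2 + (9)*x + (3): Δ = 81. Since Δ is a perfect square (Δ = 9^2), the Galois group is contained in A_3. Irreducibility forces the group to be transitive on three roots, so Gal = A_3.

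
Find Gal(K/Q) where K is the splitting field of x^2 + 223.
Gal(K/Q) = Z/2Z (cyclic of order 2)

x^2 + 223 is irreducible over Q since -223 is not a rational square. The splitting field Q(sqrt(-223)) has degree 2 over Q, and its unique nontrivial automorphism is sqrt(-223) ↦ -sqrt(-223). Hence Gal(Q(sqrt(-223))/Q) = Z/2Z.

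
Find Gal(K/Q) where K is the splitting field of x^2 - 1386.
Gal(K/Q) = Z/2Z (cyclic of order 2)

x^2 - 1386 is irreducible over Q since 1386 is not a rational square. The splitting field Q(sqrt(1386)) has degree 2 over Q, and its unique nontrivial automorphism is sqrt(1386) ↦ -sqrt(1386). Hence Gal(Q(sqrt(1386))/Q) = Z/2Z.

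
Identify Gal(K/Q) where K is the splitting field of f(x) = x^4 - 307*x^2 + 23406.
Gal(K/Q) = V_4 (Klein four-group, Z/2Z × Z/2Z)

f factors as (x^2 - 141)(x^2 - 166), so the splitting field is K = Q(sqrt(141), sqrt(166)). The elements 141, 166, 23406 are all non-squares in Q, so sqrt(141) and sqrt(166) generate independent quadratic extensions. Thus [K:Q] = 4 and Gal(K/Q) is generated by the two order-2 automorphisms sqrt(141) ↦ -sqrt(141) and sqrt(166) ↦ -sqrt(166), giving V_4.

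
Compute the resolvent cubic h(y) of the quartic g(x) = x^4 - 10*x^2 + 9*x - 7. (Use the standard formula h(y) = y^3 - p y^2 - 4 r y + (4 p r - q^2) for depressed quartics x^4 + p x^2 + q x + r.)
h(y) = y^3 + 10*y^2 + 28*y + 199

Identify coefficients: p = -10, q = 9, r = -7.
Plug into h(y) = y^3 - p y^2 - 4 r y + (4 p r - q^2):
  h(y) = y^3 - (-10) y^2 - 4*(-7) y + (4*(-10)*(-7) - (9)^2)
       = y^3 + (10) y^2 + (28) y + (199).
Simplifying: h(y) = y^3 + 10*y^2 + 28*y + 199.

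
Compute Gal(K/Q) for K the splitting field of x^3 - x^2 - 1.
Gal(K/Q) = S_3 (symmetric group of order 6)

Compute the discriminant of x^3 + (-1)*x^2 + (0)*x + (-1): Δ = -31. Since Δ is not a rational square, the Galois group is not contained in A_3; it must be the full S_3 (irreducibility of the cubic rules out anything smaller).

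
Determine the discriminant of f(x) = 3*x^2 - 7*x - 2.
Δ = 73

For a quadratic a x^2 + b x + c the discriminant is Δ = b^2 - 4ac = (-7)^2 - 4*(3)*(-2) = 49 - (-24) = 73.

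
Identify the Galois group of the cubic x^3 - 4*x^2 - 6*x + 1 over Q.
Gal(K/Q) = S_3 (symmetric group of order 6)

Compute the discriminant of x^3 + (-4)*x^2 + (-6)*x + (1): Δ = 2101. Since Δ is not a rational square, the Galois group is not contained in A_3; it must be the full S_3 (irreducibility of the cubic rules out anything smaller).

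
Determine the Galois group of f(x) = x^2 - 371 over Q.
Gal(K/Q) = Z/2Z (cyclic of order 2)

x^2 - 371 is irreducible over Q since 371 is not a rational square. The splitting field Q(sqrt(371)) has degree 2 over Q, and its unique nontrivial automorphism is sqrt(371) ↦ -sqrt(371). Hence Gal(Q(sqrt(371))/Q) = Z/2Z.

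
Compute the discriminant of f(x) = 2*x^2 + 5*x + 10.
Δ = -55

For a quadratic a x^2 + b x + c the discriminant is Δ = b^2 - 4ac = (5)^2 - 4*(2)*(10) = 25 - (80) = -55.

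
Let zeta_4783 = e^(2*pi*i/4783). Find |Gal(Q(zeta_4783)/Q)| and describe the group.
|Gal(Q(zeta_4783)/Q)| = phi(4783) = 4782; group ≅ (Z/4783Z)^* ≅ Z/4782Z

The n-th cyclotomic polynomial Φ_4783(x) is the minimal polynomial of zeta_4783 over Q and has degree phi(4783) = 4782. So Q(zeta_4783) is a degree-4782 Galois extension with Galois group (Z/4783Z)^*. (Z/4783Z)^* is cyclic since 4783 is an odd prime power (or 4). Hence Gal(Q(zeta_4783)/Q) ≅ Z/4782Z.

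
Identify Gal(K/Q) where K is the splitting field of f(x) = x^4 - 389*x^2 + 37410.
Gal(K/Q) = V_4 (Klein four-group, Z/2Z × Z/2Z)

f factors as (x^2 - 215)(x^2 - 174), so the splitting field is K = Q(sqrt(215), sqrt(174)). The elements 215, 174, 37410 are all non-squares in Q, so sqrt(215) and sqrt(174) generate independent quadratic extensions. Thus [K:Q] = 4 and Gal(K/Q) is generated by the two order-2 automorphisms sqrt(215) ↦ -sqrt(215) and sqrt(174) ↦ -sqrt(174), giving V_4.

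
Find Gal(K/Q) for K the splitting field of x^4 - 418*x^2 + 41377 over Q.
Gal(K/Q) = V_4 (Klein four-group, Z/2Z × Z/2Z)

f factors as (x^2 - 257)(x^2 - 161), so the splitting field is K = Q(sqrt(257), sqrt(161)). The elements 257, 161, 41377 are all non-squares in Q, so sqrt(257) and sqrt(161) generate independent quadratic extensions. Thus [K:Q] = 4 and Gal(K/Q) is generated by the two order-2 automorphisms sqrt(257) ↦ -sqrt(257) and sqrt(161) ↦ -sqrt(161), giving V_4.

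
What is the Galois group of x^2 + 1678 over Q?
Gal(K/Q) = Z/2Z (cyclic of order 2)

x^2 + 1678 is irreducible over Q since -1678 is not a rational square. The splitting field Q(sqrt(-1678)) has degree 2 over Q, and its unique nontrivial automorphism is sqrt(-1678) ↦ -sqrt(-1678). Hence Gal(Q(sqrt(-1678))/Q) = Z/2Z.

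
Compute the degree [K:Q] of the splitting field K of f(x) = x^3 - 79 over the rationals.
[K:Q] = 6

x^3 - 79 has one real root r = 79^(1/3) and two complex roots r*zeta_3, r*zeta_3^2 where zeta_3 = e^(2*pi*i/3). The splitting field is Q(r, zeta_3). [Q(r):Q] = 3 and [Q(zeta_3):Q] = 2 with gcd = 1, so [Q(r, zeta_3):Q] = 3 * 2 = 6.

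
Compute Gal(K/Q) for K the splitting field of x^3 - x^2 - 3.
Gal(K/Q) = S_3 (symmetric group of order 6)

Compute the discriminant of x^3 + (-1)*x^2 + (0)*x + (-3): Δ = -255. Since Δ is not a rational square, the Galois group is not contained in A_3; it must be the full S_3 (irreducibility of the cubic rules out anything smaller).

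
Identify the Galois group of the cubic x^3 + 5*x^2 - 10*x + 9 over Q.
Gal(K/Q) = S_3 (symmetric group of order 6)

Compute the discriminant of x^3 + (5)*x^2 + (-10)*x + (9): Δ = -8287. Since Δ is not a rational square, the Galois group is not contained in A_3; it must be the full S_3 (irreducibility of the cubic rules out anything smaller).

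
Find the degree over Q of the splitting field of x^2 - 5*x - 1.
[K:Q] = 2

The discriminant of x^2 + (-5)*x + (-1) is b^2 - 4c = 25 - (-4) = 29. Since 29 is not a perfect square in Q, the polynomial is irreducible over Q. Its two roots generate a degree-2 extension, so [K:Q] = 2.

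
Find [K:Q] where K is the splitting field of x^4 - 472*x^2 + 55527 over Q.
[K:Q] = 4

f factors as (x^2 - 249)(x^2 - 223); the splitting field is K = Q(sqrt(249), sqrt(223)). Since 249, 223, and 55527 are all non-squares in Q, the three subfields Q(sqrt(249)), Q(sqrt(223)), Q(sqrt(55527)) are distinct degree-2 extensions, so [K:Q] = 4 (Klein four Galois group).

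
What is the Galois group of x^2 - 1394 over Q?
Gal(K/Q) = Z/2Z (cyclic of order 2)

x^2 - 1394 is irreducible over Q since 1394 is not a rational square. The splitting field Q(sqrt(1394)) has degree 2 over Q, and its unique nontrivial automorphism is sqrt(1394) ↦ -sqrt(1394). Hence Gal(Q(sqrt(1394))/Q) = Z/2Z.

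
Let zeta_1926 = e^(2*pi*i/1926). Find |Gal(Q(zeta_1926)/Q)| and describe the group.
|Gal(Q(zeta_1926)/Q)| = phi(1926) = 636; group ≅ (Z/1926Z)^* ≅ Z/6Z × Z/106Z

The n-th cyclotomic polynomial Φ_1926(x) is the minimal polynomial of zeta_1926 over Q and has degree phi(1926) = 636. So Q(zeta_1926) is a degree-636 Galois extension with Galois group (Z/1926Z)^*. By CRT, (Z/1926Z)^* ≅ (Z/2Z)^* × (Z/9Z)^* × (Z/107Z)^*. Each prime-power unit group is (Z/2Z)^* ≅ trivial group (order 1); (Z/9Z)^* ≅ Z/6Z; (Z/107Z)^* ≅ Z/106Z. Hence Gal(Q(zeta_1926)/Q) ≅ Z/6Z × Z/106Z.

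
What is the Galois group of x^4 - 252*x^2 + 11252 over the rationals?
Gal(K/Q) = V_4 (Klein four-group, Z/2Z × Z/2Z)

f factors as (x^2 - 194)(x^2 - 58), so the splitting field is K = Q(sqrt(194), sqrt(58)). The elements 194, 58, 11252 are all non-squares in Q, so sqrt(194) and sqrt(58) generate independent quadratic extensions. Thus [K:Q] = 4 and Gal(K/Q) is generated by the two order-2 automorphisms sqrt(194) ↦ -sqrt(194) and sqrt(58) ↦ -sqrt(58), giving V_4.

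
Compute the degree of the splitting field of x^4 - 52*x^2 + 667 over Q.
[K:Q] = 4

f factors as (x^2 - 29)(x^2 - 23); the splitting field is K = Q(sqrt(29), sqrt(23)). Since 29, 23, and 667 are all non-squares in Q, the three subfields Q(sqrt(29)), Q(sqrt(23)), Q(sqrt(667)) are distinct degree-2 extensions, so [K:Q] = 4 (Klein four Galois group).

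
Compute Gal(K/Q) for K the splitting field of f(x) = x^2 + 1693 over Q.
Gal(K/Q) = Z/2Z (cyclic of order 2)

x^2 + 1693 is irreducible over Q since -1693 is not a rational square. The splitting field Q(sqrt(-1693)) has degree 2 over Q, and its unique nontrivial automorphism is sqrt(-1693) ↦ -sqrt(-1693). Hence Gal(Q(sqrt(-1693))/Q) = Z/2Z.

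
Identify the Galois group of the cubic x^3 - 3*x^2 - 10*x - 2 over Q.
Gal(K/Q) = S_3 (symmetric group of order 6)

Compute the discriminant of x^3 + (-3)*x^2 + (-10)*x + (-2): Δ = 3496. Since Δ is not a rational square, the Galois group is not contained in A_3; it must be the full S_3 (irreducibility of the cubic rules out anything smaller).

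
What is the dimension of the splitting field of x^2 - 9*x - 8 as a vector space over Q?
[K:Q] = 2

The discriminant of x^2 + (-9)*x + (-8) is b^2 - 4c = 81 - (-32) = 113. Since 113 is not a perfect square in Q, the polynomial is irreducible over Q. Its two roots generate a degree-2 extension, so [K:Q] = 2.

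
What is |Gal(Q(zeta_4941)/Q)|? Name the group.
|Gal(Q(zeta_4941)/Q)| = phi(4941) = 3240; group ≅ (Z/4941Z)^* ≅ Z/54Z × Z/60Z

The n-th cyclotomic polynomial Φ_4941(x) is the minimal polynomial of zeta_4941 over Q and has degree phi(4941) = 3240. So Q(zeta_4941) is a degree-3240 Galois extension with Galois group (Z/4941Z)^*. By CRT, (Z/4941Z)^* ≅ (Z/81Z)^* × (Z/61Z)^*. Each prime-power unit group is (Z/81Z)^* ≅ Z/54Z; (Z/61Z)^* ≅ Z/60Z. Hence Gal(Q(zeta_4941)/Q) ≅ Z/54Z × Z/60Z.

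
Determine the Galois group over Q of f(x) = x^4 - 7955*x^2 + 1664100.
Gal(K/Q) = Z/2Z (cyclic of order 2)

f factors as (x^2 - 7740)(x^2 - 215), so the splitting field is K = Q(sqrt(7740), sqrt(215)). The squarefree part of 7740 is 215 and the squarefree part of 215 is also 215, so sqrt(7740) and sqrt(215) are both rational multiples of sqrt(215). Hence Q(sqrt(7740)) = Q(sqrt(215)) = Q(sqrt(215)), and the splitting field collapses to a single degree-2 extension with Galois group Z/2Z.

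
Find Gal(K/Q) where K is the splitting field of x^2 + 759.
Gal(K/Q) = Z/2Z (cyclic of order 2)

x^2 + 759 is irreducible over Q since -759 is not a rational square. The splitting field Q(sqrt(-759)) has degree 2 over Q, and its unique nontrivial automorphism is sqrt(-759) ↦ -sqrt(-759). Hence Gal(Q(sqrt(-759))/Q) = Z/2Z.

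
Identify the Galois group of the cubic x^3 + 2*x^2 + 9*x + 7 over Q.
Gal(K/Q) = S_3 (symmetric group of order 6)

Compute the discriminant of x^3 + (2)*x^2 + (9)*x + (7): Δ = -1871. Since Δ is not a rational square, the Galois group is not contained in A_3; it must be the full S_3 (irreducibility of the cubic rules out anything smaller).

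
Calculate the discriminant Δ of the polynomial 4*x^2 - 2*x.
Δ = 4

For a quadratic a x^2 + b x + c the discriminant is Δ = b^2 - 4ac = (-2)^2 - 4*(4)*(0) = 4 - (0) = 4.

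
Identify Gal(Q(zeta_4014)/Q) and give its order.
|Gal(Q(zeta_4014)/Q)| = phi(4014) = 1332; group ≅ (Z/4014Z)^* ≅ Z/6Z × Z/222Z

The n-th cyclotomic polynomial Φ_4014(x) is the minimal polynomial of zeta_4014 over Q and has degree phi(4014) = 1332. So Q(zeta_4014) is a degree-1332 Galois extension with Galois group (Z/4014Z)^*. By CRT, (Z/4014Z)^* ≅ (Z/2Z)^* × (Z/9Z)^* × (Z/223Z)^*. Each prime-power unit group is (Z/2Z)^* ≅ trivial group (order 1); (Z/9Z)^* ≅ Z/6Z; (Z/223Z)^* ≅ Z/222Z. Hence Gal(Q(zeta_4014)/Q) ≅ Z/6Z × Z/222Z.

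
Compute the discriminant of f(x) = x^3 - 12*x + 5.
Δ = 6237

For a depressed cubic x^3 + p x + q the discriminant is Δ = -4 p^3 - 27 q^2 = -4*(-12)^3 - 27*(5)^2 = 6912 - 675 = 6237.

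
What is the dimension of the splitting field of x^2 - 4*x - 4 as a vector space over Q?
[K:Q] = 2

The discriminant of x^2 + (-4)*x + (-4) is b^2 - 4c = 16 - (-16) = 32. Since 32 is not a perfect square in Q, the polynomial is irreducible over Q. Its two roots generate a degree-2 extension, so [K:Q] = 2.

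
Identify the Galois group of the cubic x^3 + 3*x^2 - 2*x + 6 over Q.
Gal(K/Q) = S_3 (symmetric group of order 6)

Compute the discriminant of x^3 + (3)*x^2 + (-2)*x + (6): Δ = -2200. Since Δ is not a rational square, the Galois group is not contained in A_3; it must be the full S_3 (irreducibility of the cubic rules out anything smaller).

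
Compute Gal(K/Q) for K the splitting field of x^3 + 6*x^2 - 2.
Gal(K/Q) = S_3 (symmetric group of order 6)

Compute the discriminant of x^3 + (6)*x^2 + (0)*x + (-2): Δ = 1620. Since Δ is not a rational square, the Galois group is not contained in A_3; it must be the full S_3 (irreducibility of the cubic rules out anything smaller).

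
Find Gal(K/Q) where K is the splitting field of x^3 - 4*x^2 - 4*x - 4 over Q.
Gal(K/Q) = S_3 (symmetric group of order 6)

Compute the discriminant of x^3 + (-4)*x^2 + (-4)*x + (-4): Δ = -2096. Since Δ is not a rational square, the Galois group is not contained in A_3; it must be the full S_3 (irreducibility of the cubic rules out anything smaller).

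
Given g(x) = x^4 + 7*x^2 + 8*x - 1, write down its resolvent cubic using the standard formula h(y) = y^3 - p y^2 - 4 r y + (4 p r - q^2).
h(y) = y^3 - 7*y^2 + 4*y - 92

Identify coefficients: p = 7, q = 8, r = -1.
Plug into h(y) = y^3 - p y^2 - 4 r y + (4 p r - q^2):
  h(y) = y^3 - (7) y^2 - 4*(-1) y + (4*(7)*(-1) - (8)^2)
       = y^3 + (-7) y^2 + (4) y + (-92).
Simplifying: h(y) = y^3 - 7*y^2 + 4*y - 92.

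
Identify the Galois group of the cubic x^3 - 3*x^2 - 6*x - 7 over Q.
Gal(K/Q) = S_3 (symmetric group of order 6)

Compute the discriminant of x^3 + (-3)*x^2 + (-6)*x + (-7): Δ = -3159. Since Δ is not a rational square, the Galois group is not contained in A_3; it must be the full S_3 (irreducibility of the cubic rules out anything smaller).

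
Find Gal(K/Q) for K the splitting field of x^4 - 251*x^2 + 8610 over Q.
Gal(K/Q) = V_4 (Klein four-group, Z/2Z × Z/2Z)

f factors as (x^2 - 41)(x^2 - 210), so the splitting field is K = Q(sqrt(41), sqrt(210)). The elements 41, 210, 8610 are all non-squares in Q, so sqrt(41) and sqrt(210) generate independent quadratic extensions. Thus [K:Q] = 4 and Gal(K/Q) is generated by the two order-2 automorphisms sqrt(41) ↦ -sqrt(41) and sqrt(210) ↦ -sqrt(210), giving V_4.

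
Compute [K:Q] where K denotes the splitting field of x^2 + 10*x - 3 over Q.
[K:Q] = 2

The discriminant of x^2 + (10)*x + (-3) is b^2 - 4c = 100 - (-12) = 112. Since 112 is not a perfect square in Q, the polynomial is irreducible over Q. Its two roots generate a degree-2 extension, so [K:Q] = 2.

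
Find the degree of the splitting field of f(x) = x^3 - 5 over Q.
[K:Q] = 6

x^3 - 5 has one real root r = 5^(1/3) and two complex roots r*zeta_3, r*zeta_3^2 where zeta_3 = e^(2*pi*i/3). The splitting field is Q(r, zeta_3). [Q(r):Q] = 3 and [Q(zeta_3):Q] = 2 with gcd = 1, so [Q(r, zeta_3):Q] = 3 * 2 = 6.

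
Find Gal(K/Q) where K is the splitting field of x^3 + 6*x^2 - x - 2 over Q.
Gal(K/Q) = S_3 (symmetric group of order 6)

Compute the discriminant of x^3 + (6)*x^2 + (-1)*x + (-2): Δ = 1876. Since Δ is not a rational square, the Galois group is not contained in A_3; it must be the full S_3 (irreducibility of the cubic rules out anything smaller).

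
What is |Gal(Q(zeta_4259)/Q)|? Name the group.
|Gal(Q(zeta_4259)/Q)| = phi(4259) = 4258; group ≅ (Z/4259Z)^* ≅ Z/4258Z

The n-th cyclotomic polynomial Φ_4259(x) is the minimal polynomial of zeta_4259 over Q and has degree phi(4259) = 4258. So Q(zeta_4259) is a degree-4258 Galois extension with Galois group (Z/4259Z)^*. (Z/4259Z)^* is cyclic since 4259 is an odd prime power (or 4). Hence Gal(Q(zeta_4259)/Q) ≅ Z/4258Z.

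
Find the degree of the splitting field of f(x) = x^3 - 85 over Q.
[K:Q] = 6

x^3 - 85 has one real root r = 85^(1/3) and two complex roots r*zeta_3, r*zeta_3^2 where zeta_3 = e^(2*pi*i/3). The splitting field is Q(r, zeta_3). [Q(r):Q] = 3 and [Q(zeta_3):Q] = 2 with gcd = 1, so [Q(r, zeta_3):Q] = 3 * 2 = 6.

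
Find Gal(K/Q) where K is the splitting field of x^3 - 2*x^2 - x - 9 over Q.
Gal(K/Q) = S_3 (symmetric group of order 6)

Compute the discriminant of x^3 + (-2)*x^2 + (-1)*x + (-9): Δ = -2791. Since Δ is not a rational square, the Galois group is not contained in A_3; it must be the full S_3 (irreducibility of the cubic rules out anything smaller).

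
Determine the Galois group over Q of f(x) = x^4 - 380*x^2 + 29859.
Gal(K/Q) = V_4 (Klein four-group, Z/2Z × Z/2Z)

f factors as (x^2 - 269)(x^2 - 111), so the splitting field is K = Q(sqrt(269), sqrt(111)). The elements 269, 111, 29859 are all non-squares in Q, so sqrt(269) and sqrt(111) generate independent quadratic extensions. Thus [K:Q] = 4 and Gal(K/Q) is generated by the two order-2 automorphisms sqrt(269) ↦ -sqrt(269) and sqrt(111) ↦ -sqrt(111), giving V_4.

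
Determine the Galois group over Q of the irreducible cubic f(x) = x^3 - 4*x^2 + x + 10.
Gal(K/Q) = S_3 (symmetric group of order 6)

Compute the discriminant of x^3 + (-4)*x^2 + (1)*x + (10): Δ = -848. Since Δ is not a rational square, the Galois group is not contained in A_3; it must be the full S_3 (irreducibility of the cubic rules out anything smaller).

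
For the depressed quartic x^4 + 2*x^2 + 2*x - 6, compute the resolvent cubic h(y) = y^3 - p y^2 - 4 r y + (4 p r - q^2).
h(y) = y^3 - 2*y^2 + 24*y - 52

Identify coefficients: p = 2, q = 2, r = -6.
Plug into h(y) = y^3 - p y^2 - 4 r y + (4 p r - q^2):
  h(y) = y^3 - (2) y^2 - 4*(-6) y + (4*(2)*(-6) - (2)^2)
       = y^3 + (-2) y^2 + (24) y + (-52).
Simplifying: h(y) = y^3 - 2*y^2 + 24*y - 52.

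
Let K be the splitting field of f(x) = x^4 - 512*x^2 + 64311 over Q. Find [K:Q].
[K:Q] = 4

f factors as (x^2 - 291)(x^2 - 221); the splitting field is K = Q(sqrt(291), sqrt(221)). Since 291, 221, and 64311 are all non-squares in Q, the three subfields Q(sqrt(291)), Q(sqrt(221)), Q(sqrt(64311)) are distinct degree-2 extensions, so [K:Q] = 4 (Klein four Galois group).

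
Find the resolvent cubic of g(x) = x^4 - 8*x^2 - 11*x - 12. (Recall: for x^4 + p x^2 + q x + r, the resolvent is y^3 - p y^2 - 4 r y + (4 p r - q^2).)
h(y) = y^3 + 8*y^2 + 48*y + 263

Identify coefficients: p = -8, q = -11, r = -12.
Plug into h(y) = y^3 - p y^2 - 4 r y + (4 p r - q^2):
  h(y) = y^3 - (-8) y^2 - 4*(-12) y + (4*(-8)*(-12) - (-11)^2)
       = y^3 + (8) y^2 + (48) y + (263).
Simplifying: h(y) = y^3 + 8*y^2 + 48*y + 263.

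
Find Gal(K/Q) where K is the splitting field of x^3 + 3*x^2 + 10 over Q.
Gal(K/Q) = S_3 (symmetric group of order 6)

Compute the discriminant of x^3 + (3)*x^2 + (0)*x + (10): Δ = -3780. Since Δ is not a rational square, the Galois group is not contained in A_3; it must be the full S_3 (irreducibility of the cubic rules out anything smaller).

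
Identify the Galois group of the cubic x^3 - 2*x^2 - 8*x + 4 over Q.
Gal(K/Q) = S_3 (symmetric group of order 6)

Compute the discriminant of x^3 + (-2)*x^2 + (-8)*x + (4): Δ = 3152. Since Δ is not a rational square, the Galois group is not contained in A_3; it must be the full S_3 (irreducibility of the cubic rules out anything smaller).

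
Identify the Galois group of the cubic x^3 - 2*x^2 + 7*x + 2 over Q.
Gal(K/Q) = S_3 (symmetric group of order 6)

Compute the discriminant of x^3 + (-2)*x^2 + (7)*x + (2): Δ = -1724. Since Δ is not a rational square, the Galois group is not contained in A_3; it must be the full S_3 (irreducibility of the cubic rules out anything smaller).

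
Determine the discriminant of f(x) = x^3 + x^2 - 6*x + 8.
Δ = -1724

For x^3 + a x^2 + b x + c the discriminant is Δ = 18 a b c - 4 a^3 c + a^2 b^2 - 4 b^3 - 27 c^2.
Plug a = 1, b = -6, c = 8:
  18*(1)*(-6)*(8) - 4*(1)^3*(8) + (1)^2*(-6)^2 - 4*(-6)^3 - 27*(8)^2
  = -864 + (-32) + 36 + (864) + (-1728)
  = -1724.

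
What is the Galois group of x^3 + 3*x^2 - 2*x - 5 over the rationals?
Gal(K/Q) = S_3 (symmetric group of order 6)

Compute the discriminant of x^3 + (3)*x^2 + (-2)*x + (-5): Δ = 473. Since Δ is not a rational square, the Galois group is not contained in A_3; it must be the full S_3 (irreducibility of the cubic rules out anything smaller).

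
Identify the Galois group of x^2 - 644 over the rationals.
Gal(K/Q) = Z/2Z (cyclic of order 2)

x^2 - 644 is irreducible over Q since 644 is not a rational square. The splitting field Q(sqrt(644)) has degree 2 over Q, and its unique nontrivial automorphism is sqrt(644) ↦ -sqrt(644). Hence Gal(Q(sqrt(644))/Q) = Z/2Z.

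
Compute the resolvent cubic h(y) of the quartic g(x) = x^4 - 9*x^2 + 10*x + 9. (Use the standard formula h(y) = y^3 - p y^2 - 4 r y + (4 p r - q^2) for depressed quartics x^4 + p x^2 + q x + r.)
h(y) = y^3 + 9*y^2 - 36*y - 424

Identify coefficients: p = -9, q = 10, r = 9.
Plug into h(y) = y^3 - p y^2 - 4 r y + (4 p r - q^2):
  h(y) = y^3 - (-9) y^2 - 4*(9) y + (4*(-9)*(9) - (10)^2)
       = y^3 + (9) y^2 + (-36) y + (-424).
Simplifying: h(y) = y^3 + 9*y^2 - 36*y - 424.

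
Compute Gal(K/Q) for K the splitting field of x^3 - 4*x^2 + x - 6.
Gal(K/Q) = S_3 (symmetric group of order 6)

Compute the discriminant of x^3 + (-4)*x^2 + (1)*x + (-6): Δ = -2064. Since Δ is not a rational square, the Galois group is not contained in A_3; it must be the full S_3 (irreducibility of the cubic rules out anything smaller).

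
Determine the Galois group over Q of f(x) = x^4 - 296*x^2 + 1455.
Gal(K/Q) = V_4 (Klein four-group, Z/2Z × Z/2Z)

f factors as (x^2 - 291)(x^2 - 5), so the splitting field is K = Q(sqrt(291), sqrt(5)). The elements 291, 5, 1455 are all non-squares in Q, so sqrt(291) and sqrt(5) generate independent quadratic extensions. Thus [K:Q] = 4 and Gal(K/Q) is generated by the two order-2 automorphisms sqrt(291) ↦ -sqrt(291) and sqrt(5) ↦ -sqrt(5), giving V_4.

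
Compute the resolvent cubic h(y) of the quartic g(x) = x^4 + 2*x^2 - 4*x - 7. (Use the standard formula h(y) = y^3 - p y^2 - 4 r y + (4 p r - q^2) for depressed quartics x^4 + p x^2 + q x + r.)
h(y) = y^3 - 2*y^2 + 28*y - 72

Identify coefficients: p = 2, q = -4, r = -7.
Plug into h(y) = y^3 - p y^2 - 4 r y + (4 p r - q^2):
  h(y) = y^3 - (2) y^2 - 4*(-7) y + (4*(2)*(-7) - (-4)^2)
       = y^3 + (-2) y^2 + (28) y + (-72).
Simplifying: h(y) = y^3 - 2*y^2 + 28*y - 72.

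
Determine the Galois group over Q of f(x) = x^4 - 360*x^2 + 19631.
Gal(K/Q) = V_4 (Klein four-group, Z/2Z × Z/2Z)

f factors as (x^2 - 67)(x^2 - 293), so the splitting field is K = Q(sqrt(67), sqrt(293)). The elements 67, 293, 19631 are all non-squares in Q, so sqrt(67) and sqrt(293) generate independent quadratic extensions. Thus [K:Q] = 4 and Gal(K/Q) is generated by the two order-2 automorphisms sqrt(67) ↦ -sqrt(67) and sqrt(293) ↦ -sqrt(293), giving V_4.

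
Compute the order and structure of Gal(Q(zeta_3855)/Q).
|Gal(Q(zeta_3855)/Q)| = phi(3855) = 2048; group ≅ (Z/3855Z)^* ≅ Z/2Z × Z/4Z × Z/256Z

The n-th cyclotomic polynomial Φ_3855(x) is the minimal polynomial of zeta_3855 over Q and has degree phi(3855) = 2048. So Q(zeta_3855) is a degree-2048 Galois extension with Galois group (Z/3855Z)^*. By CRT, (Z/3855Z)^* ≅ (Z/3Z)^* × (Z/5Z)^* × (Z/257Z)^*. Each prime-power unit group is (Z/3Z)^* ≅ Z/2Z; (Z/5Z)^* ≅ Z/4Z; (Z/257Z)^* ≅ Z/256Z. Hence Gal(Q(zeta_3855)/Q) ≅ Z/2Z × Z/4Z × Z/256Z.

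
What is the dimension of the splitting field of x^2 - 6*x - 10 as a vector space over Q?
[K:Q] = 2

The discriminant of x^2 + (-6)*x + (-10) is b^2 - 4c = 36 - (-40) = 76. Since 76 is not a perfect square in Q, the polynomial is irreducible over Q. Its two roots generate a degree-2 extension, so [K:Q] = 2.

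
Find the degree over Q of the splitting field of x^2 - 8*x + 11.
[K:Q] = 2

The discriminant of x^2 + (-8)*x + (11) is b^2 - 4c = 64 - (44) = 20. Since 20 is not a perfect square in Q, the polynomial is irreducible over Q. Its two roots generate a degree-2 extension, so [K:Q] = 2.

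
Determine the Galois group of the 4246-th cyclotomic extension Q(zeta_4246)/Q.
|Gal(Q(zeta_4246)/Q)| = phi(4246) = 1920; group ≅ (Z/4246Z)^* ≅ Z/10Z × Z/192Z

The n-th cyclotomic polynomial Φ_4246(x) is the minimal polynomial of zeta_4246 over Q and has degree phi(4246) = 1920. So Q(zeta_4246) is a degree-1920 Galois extension with Galois group (Z/4246Z)^*. By CRT, (Z/4246Z)^* ≅ (Z/2Z)^* × (Z/11Z)^* × (Z/193Z)^*. Each prime-power unit group is (Z/2Z)^* ≅ trivial group (order 1); (Z/11Z)^* ≅ Z/10Z; (Z/193Z)^* ≅ Z/192Z. Hence Gal(Q(zeta_4246)/Q) ≅ Z/10Z × Z/192Z.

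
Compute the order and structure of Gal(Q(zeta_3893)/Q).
|Gal(Q(zeta_3893)/Q)| = phi(3893) = 3648; group ≅ (Z/3893Z)^* ≅ Z/16Z × Z/228Z

The n-th cyclotomic polynomial Φ_3893(x) is the minimal polynomial of zeta_3893 over Q and has degree phi(3893) = 3648. So Q(zeta_3893) is a degree-3648 Galois extension with Galois group (Z/3893Z)^*. By CRT, (Z/3893Z)^* ≅ (Z/17Z)^* × (Z/229Z)^*. Each prime-power unit group is (Z/17Z)^* ≅ Z/16Z; (Z/229Z)^* ≅ Z/228Z. Hence Gal(Q(zeta_3893)/Q) ≅ Z/16Z × Z/228Z.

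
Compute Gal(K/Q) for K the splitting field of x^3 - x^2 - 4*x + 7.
Gal(K/Q) = S_3 (symmetric group of order 6)

Compute the discriminant of x^3 + (-1)*x^2 + (-4)*x + (7): Δ = -519. Since Δ is not a rational square, the Galois group is not contained in A_3; it must be the full S_3 (irreducibility of the cubic rules out anything smaller).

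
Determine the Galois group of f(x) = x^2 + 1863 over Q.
Gal(K/Q) = Z/2Z (cyclic of order 2)

x^2 + 1863 is irreducible over Q since -1863 is not a rational square. The splitting field Q(sqrt(-1863)) has degree 2 over Q, and its unique nontrivial automorphism is sqrt(-1863) ↦ -sqrt(-1863). Hence Gal(Q(sqrt(-1863))/Q) = Z/2Z.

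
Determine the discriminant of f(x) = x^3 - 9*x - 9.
Δ = 729

For a depressed cubic x^3 + p x + q the discriminant is Δ = -4 p^3 - 27 q^2 = -4*(-9)^3 - 27*(-9)^2 = 2916 - 2187 = 729.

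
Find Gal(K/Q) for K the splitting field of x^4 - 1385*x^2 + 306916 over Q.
Gal(K/Q) = Z/2Z (cyclic of order 2)

f factors as (x^2 - 277)(x^2 - 1108), so the splitting field is K = Q(sqrt(277), sqrt(1108)). The squarefree part of 277 is 277 and the squarefree part of 1108 is also 277, so sqrt(277) and sqrt(1108) are both rational multiples of sqrt(277). Hence Q(sqrt(277)) = Q(sqrt(1108)) = Q(sqrt(277)), and the splitting field collapses to a single degree-2 extension with Galois group Z/2Z.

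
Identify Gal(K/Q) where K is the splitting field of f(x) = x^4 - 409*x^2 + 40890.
Gal(K/Q) = V_4 (Klein four-group, Z/2Z × Z/2Z)

f factors as (x^2 - 235)(x^2 - 174), so the splitting field is K = Q(sqrt(235), sqrt(174)). The elements 235, 174, 40890 are all non-squares in Q, so sqrt(235) and sqrt(174) generate independent quadratic extensions. Thus [K:Q] = 4 and Gal(K/Q) is generated by the two order-2 automorphisms sqrt(235) ↦ -sqrt(235) and sqrt(174) ↦ -sqrt(174), giving V_4.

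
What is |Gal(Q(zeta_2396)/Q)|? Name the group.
|Gal(Q(zeta_2396)/Q)| = phi(2396) = 1196; group ≅ (Z/2396Z)^* ≅ Z/2Z × Z/598Z

The n-th cyclotomic polynomial Φ_2396(x) is the minimal polynomial of zeta_2396 over Q and has degree phi(2396) = 1196. So Q(zeta_2396) is a degree-1196 Galois extension with Galois group (Z/2396Z)^*. By CRT, (Z/2396Z)^* ≅ (Z/4Z)^* × (Z/599Z)^*. Each prime-power unit group is (Z/4Z)^* ≅ Z/2Z; (Z/599Z)^* ≅ Z/598Z. Hence Gal(Q(zeta_2396)/Q) ≅ Z/2Z × Z/598Z.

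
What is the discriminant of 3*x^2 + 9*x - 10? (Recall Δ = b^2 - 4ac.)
Δ = 201

For a quadratic a x^2 + b x + c the discriminant is Δ = b^2 - 4ac = (9)^2 - 4*(3)*(-10) = 81 - (-120) = 201.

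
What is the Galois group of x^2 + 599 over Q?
Gal(K/Q) = Z/2Z (cyclic of order 2)

x^2 + 599 is irreducible over Q since -599 is not a rational square. The splitting field Q(sqrt(-599)) has degree 2 over Q, and its unique nontrivial automorphism is sqrt(-599) ↦ -sqrt(-599). Hence Gal(Q(sqrt(-599))/Q) = Z/2Z.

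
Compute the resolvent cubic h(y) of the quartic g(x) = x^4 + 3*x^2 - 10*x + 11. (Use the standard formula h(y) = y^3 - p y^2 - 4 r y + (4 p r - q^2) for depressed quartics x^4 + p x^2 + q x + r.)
h(y) = y^3 - 3*y^2 - 44*y + 32

Identify coefficients: p = 3, q = -10, r = 11.
Plug into h(y) = y^3 - p y^2 - 4 r y + (4 p r - q^2):
  h(y) = y^3 - (3) y^2 - 4*(11) y + (4*(3)*(11) - (-10)^2)
       = y^3 + (-3) y^2 + (-44) y + (32).
Simplifying: h(y) = y^3 - 3*y^2 - 44*y + 32.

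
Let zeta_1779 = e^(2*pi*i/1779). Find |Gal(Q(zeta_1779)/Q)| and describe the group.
|Gal(Q(zeta_1779)/Q)| = phi(1779) = 1184; group ≅ (Z/1779Z)^* ≅ Z/2Z × Z/592Z

The n-th cyclotomic polynomial Φ_1779(x) is the minimal polynomial of zeta_1779 over Q and has degree phi(1779) = 1184. So Q(zeta_1779) is a degree-1184 Galois extension with Galois group (Z/1779Z)^*. By CRT, (Z/1779Z)^* ≅ (Z/3Z)^* × (Z/593Z)^*. Each prime-power unit group is (Z/3Z)^* ≅ Z/2Z; (Z/593Z)^* ≅ Z/592Z. Hence Gal(Q(zeta_1779)/Q) ≅ Z/2Z × Z/592Z.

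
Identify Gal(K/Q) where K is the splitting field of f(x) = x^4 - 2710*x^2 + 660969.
Gal(K/Q) = Z/2Z (cyclic of order 2)

f factors as (x^2 - 271)(x^2 - 2439), so the splitting field is K = Q(sqrt(271), sqrt(2439)). The squarefree part of 271 is 271 and the squarefree part of 2439 is also 271, so sqrt(271) and sqrt(2439) are both rational multiples of sqrt(271). Hence Q(sqrt(271)) = Q(sqrt(2439)) = Q(sqrt(271)), and the splitting field collapses to a single degree-2 extension with Galois group Z/2Z.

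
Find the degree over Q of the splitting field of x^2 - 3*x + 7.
[K:Q] = 2

The discriminant of x^2 + (-3)*x + (7) is b^2 - 4c = 9 - (28) = -19. Since -19 is not a perfect square in Q, the polynomial is irreducible over Q. Its two roots generate a degree-2 extension, so [K:Q] = 2.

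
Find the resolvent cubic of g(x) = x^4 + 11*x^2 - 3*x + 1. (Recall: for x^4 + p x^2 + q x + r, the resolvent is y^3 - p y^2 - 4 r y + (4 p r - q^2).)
h(y) = y^3 - 11*y^2 - 4*y + 35

Identify coefficients: p = 11, q = -3, r = 1.
Plug into h(y) = y^3 - p y^2 - 4 r y + (4 p r - q^2):
  h(y) = y^3 - (11) y^2 - 4*(1) y + (4*(11)*(1) - (-3)^2)
       = y^3 + (-11) y^2 + (-4) y + (35).
Simplifying: h(y) = y^3 - 11*y^2 - 4*y + 35.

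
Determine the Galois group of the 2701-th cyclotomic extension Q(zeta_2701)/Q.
|Gal(Q(zeta_2701)/Q)| = phi(2701) = 2592; group ≅ (Z/2701Z)^* ≅ Z/36Z × Z/72Z

The n-th cyclotomic polynomial Φ_2701(x) is the minimal polynomial of zeta_2701 over Q and has degree phi(2701) = 2592. So Q(zeta_2701) is a degree-2592 Galois extension with Galois group (Z/2701Z)^*. By CRT, (Z/2701Z)^* ≅ (Z/37Z)^* × (Z/73Z)^*. Each prime-power unit group is (Z/37Z)^* ≅ Z/36Z; (Z/73Z)^* ≅ Z/72Z. Hence Gal(Q(zeta_2701)/Q) ≅ Z/36Z × Z/72Z.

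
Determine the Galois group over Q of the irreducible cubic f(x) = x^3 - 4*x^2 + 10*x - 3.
Gal(K/Q) = S_3 (symmetric group of order 6)

Compute the discriminant of x^3 + (-4)*x^2 + (10)*x + (-3): Δ = -1251. Since Δ is not a rational square, the Galois group is not contained in A_3; it must be the full S_3 (irreducibility of the cubic rules out anything smaller).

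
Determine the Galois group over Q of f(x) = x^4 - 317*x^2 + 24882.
Gal(K/Q) = V_4 (Klein four-group, Z/2Z × Z/2Z)

f factors as (x^2 - 143)(x^2 - 174), so the splitting field is K = Q(sqrt(143), sqrt(174)). The elements 143, 174, 24882 are all non-squares in Q, so sqrt(143) and sqrt(174) generate independent quadratic extensions. Thus [K:Q] = 4 and Gal(K/Q) is generated by the two order-2 automorphisms sqrt(143) ↦ -sqrt(143) and sqrt(174) ↦ -sqrt(174), giving V_4.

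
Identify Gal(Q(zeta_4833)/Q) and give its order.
|Gal(Q(zeta_4833)/Q)| = phi(4833) = 3204; group ≅ (Z/4833Z)^* ≅ Z/18Z × Z/178Z

The n-th cyclotomic polynomial Φ_4833(x) is the minimal polynomial of zeta_4833 over Q and has degree phi(4833) = 3204. So Q(zeta_4833) is a degree-3204 Galois extension with Galois group (Z/4833Z)^*. By CRT, (Z/4833Z)^* ≅ (Z/27Z)^* × (Z/179Z)^*. Each prime-power unit group is (Z/27Z)^* ≅ Z/18Z; (Z/179Z)^* ≅ Z/178Z. Hence Gal(Q(zeta_4833)/Q) ≅ Z/18Z × Z/178Z.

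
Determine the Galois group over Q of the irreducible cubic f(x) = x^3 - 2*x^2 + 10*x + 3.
Gal(K/Q) = S_3 (symmetric group of order 6)

Compute the discriminant of x^3 + (-2)*x^2 + (10)*x + (3): Δ = -4827. Since Δ is not a rational square, the Galois group is not contained in A_3; it must be the full S_3 (irreducibility of the cubic rules out anything smaller).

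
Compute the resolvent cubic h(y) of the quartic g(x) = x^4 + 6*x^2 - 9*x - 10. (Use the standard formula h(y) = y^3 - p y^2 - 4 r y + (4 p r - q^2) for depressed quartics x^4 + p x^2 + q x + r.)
h(y) = y^3 - 6*y^2 + 40*y - 321

Identify coefficients: p = 6, q = -9, r = -10.
Plug into h(y) = y^3 - p y^2 - 4 r y + (4 p r - q^2):
  h(y) = y^3 - (6) y^2 - 4*(-10) y + (4*(6)*(-10) - (-9)^2)
       = y^3 + (-6) y^2 + (40) y + (-321).
Simplifying: h(y) = y^3 - 6*y^2 + 40*y - 321.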